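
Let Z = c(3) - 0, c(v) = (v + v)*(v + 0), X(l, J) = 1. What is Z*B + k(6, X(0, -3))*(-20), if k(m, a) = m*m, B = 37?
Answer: -54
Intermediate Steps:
k(m, a) = m**2
c(v) = 2*v**2 (c(v) = (2*v)*v = 2*v**2)
Z = 18 (Z = 2*3**2 - 0 = 2*9 - 1*0 = 18 + 0 = 18)
Z*B + k(6, X(0, -3))*(-20) = 18*37 + 6**2*(-20) = 666 + 36*(-20) = 666 - 720 = -54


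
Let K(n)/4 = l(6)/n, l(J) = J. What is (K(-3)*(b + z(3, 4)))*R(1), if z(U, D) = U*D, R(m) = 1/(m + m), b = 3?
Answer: -60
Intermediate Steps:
R(m) = 1/(2*m)
K(n) = 24/n (K(n) = 4*(6/n) = 24/n)
z(U, D) = D*U
(K(-3)*(b + z(3, 4)))*R(1) = ((24/(-3))*(3 + 4*3))*((1/2)/1) = ((24*(-1/3))*(3 + 12))*((1/2)*1) = -8*15*(1/2) = -120*1/2 = -60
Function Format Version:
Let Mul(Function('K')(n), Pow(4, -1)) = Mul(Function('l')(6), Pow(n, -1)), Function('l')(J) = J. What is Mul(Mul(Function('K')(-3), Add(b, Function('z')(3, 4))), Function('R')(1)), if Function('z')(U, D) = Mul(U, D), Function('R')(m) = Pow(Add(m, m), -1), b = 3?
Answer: -60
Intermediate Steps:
Function('R')(m) = Mul(Rational(1, 2), Pow(m, -1)) (Function('R')(m) = Pow(Mul(2, m), -1) = Mul(Rational(1, 2), Pow(m, -1)))
Function('K')(n) = Mul(24, Pow(n, -1)) (Function('K')(n) = Mul(4, Mul(6, Pow(n, -1))) = Mul(24, Pow(n, -1)))
Function('z')(U, D) = Mul(D, U)
Mul(Mul(Function('K')(-3), Add(b, Function('z')(3, 4))), Function('R')(1)) = Mul(Mul(Mul(24, Pow(-3, -1)), Add(3, Mul(4, 3))), Mul(Rational(1, 2), Pow(1, -1))) = Mul(Mul(Mul(24, Rational(-1, 3)), Add(3, 12)), Mul(Rational(1, 2), 1)) = Mul(Mul(-8, 15), Rational(1, 2)) = Mul(-120, Rational(1, 2)) = -60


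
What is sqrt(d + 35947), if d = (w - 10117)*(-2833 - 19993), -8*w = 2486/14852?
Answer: sqrt(50947155309907390)/14852 ≈ 15198.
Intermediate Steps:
w = -1243/59408 (w = -1243/(4*14852) = -1/8*1243/7426 = -1243/59408 ≈ -0.020923)
d = 6859577976327/29704 (d = (-1243/59408 - 10117)*(-2833 - 19993) = -601031979/59408*(-22826) = 6859577976327/29704 ≈ 2.3093e+8)
sqrt(d + 35947) = sqrt(6859577976327/29704 + 35947) = sqrt(6860645746015/29704) = sqrt(50947155309907390)/14852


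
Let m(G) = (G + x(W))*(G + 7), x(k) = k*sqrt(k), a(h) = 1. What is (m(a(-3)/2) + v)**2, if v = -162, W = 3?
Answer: 424989/16 - 28485*sqrt(3)/4 ≈ 14227.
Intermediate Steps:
x(k) = k**(3/2)
m(G) = (7 + G)*(G + 3*sqrt(3)) (m(G) = (G + 3**(3/2))*(G + 7) = (G + 3*sqrt(3))*(7 + G) = (7 + G)*(G + 3*sqrt(3)))
(m(a(-3)/2) + v)**2 = (((1/2)**2 + 7*(1/2) + 21*sqrt(3) + 3*(1/2)*sqrt(3)) - 162)**2 = ((1/4 + 7/2 + 21*sqrt(3) + 3*sqrt(3)/2) - 162)**2 = ((15/4 + 45*sqrt(3)/2) - 162)**2 = (-633/4 + 45*sqrt(3)/2)**2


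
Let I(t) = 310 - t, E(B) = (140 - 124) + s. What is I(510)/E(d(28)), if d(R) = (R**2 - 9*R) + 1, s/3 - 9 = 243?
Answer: -50/193 ≈ -0.25907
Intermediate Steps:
s = 756 (s = 27 + 3*243 = 27 + 729 = 756)
d(R) = 1 + R**2 - 9*R
E(B) = 772 (E(B) = (140 - 124) + 756 = 16 + 756 = 772)
I(510)/E(d(28)) = (310 - 1*510)/772 = (310 - 510)*(1/772) = -200*1/772 = -50/193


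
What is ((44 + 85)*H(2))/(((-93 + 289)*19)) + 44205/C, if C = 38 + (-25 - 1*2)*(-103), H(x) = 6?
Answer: 83400663/5248978 ≈ 15.889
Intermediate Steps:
C = 2819 (C = 38 + (-25 - 2)*(-103) = 38 - 27*(-103) = 38 + 2781 = 2819)
((44 + 85)*H(2))/(((-93 + 289)*19)) + 44205/C = ((44 + 85)*6)/(((-93 + 289)*19)) + 44205/2819 = (129*6)/((196*19)) + 44205*(1/2819) = 774/3724 + 44205/2819 = 774*(1/3724) + 44205/2819 = 387/1862 + 44205/2819 = 83400663/5248978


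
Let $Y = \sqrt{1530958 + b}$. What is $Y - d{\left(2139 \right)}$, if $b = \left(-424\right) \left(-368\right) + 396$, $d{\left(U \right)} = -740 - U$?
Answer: $2879 + \sqrt{1687386} \approx 4178.0$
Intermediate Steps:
$b = 156428$ ($b = 156032 + 396 = 156428$)
$Y = \sqrt{1687386}$ ($Y = \sqrt{1530958 + 156428} = \sqrt{1687386} \approx 1299.0$)
$Y - d{\left(2139 \right)} = \sqrt{1687386} - \left(-740 - 2139\right) = \sqrt{1687386} - -2879 = \sqrt{1687386} + 2879 = 2879 + \sqrt{1687386}$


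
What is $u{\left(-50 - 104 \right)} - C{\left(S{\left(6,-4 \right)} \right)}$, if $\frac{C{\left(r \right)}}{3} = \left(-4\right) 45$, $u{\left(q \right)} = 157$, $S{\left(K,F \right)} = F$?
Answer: $697$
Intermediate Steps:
$C{\left(r \right)} = -540$ ($C{\left(r \right)} = 3 \left(\left(-4\right) 45\right) = 3 \left(-180\right) = -540$)
$u{\left(-50 - 104 \right)} - C{\left(S{\left(6,-4 \right)} \right)} = 157 - -540 = 157 + 540 = 697$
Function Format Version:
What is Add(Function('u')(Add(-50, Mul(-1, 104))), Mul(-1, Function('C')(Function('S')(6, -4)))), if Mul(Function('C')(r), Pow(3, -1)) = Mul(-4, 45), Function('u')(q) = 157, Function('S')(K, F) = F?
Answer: 697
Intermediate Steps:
Function('C')(r) = -540 (Function('C')(r) = Mul(3, Mul(-4, 45)) = Mul(3, -180) = -540)
Add(Function('u')(Add(-50, Mul(-1, 104))), Mul(-1, Function('C')(Function('S')(6, -4)))) = Add(157, Mul(-1, -540)) = Add(157, 540) = 697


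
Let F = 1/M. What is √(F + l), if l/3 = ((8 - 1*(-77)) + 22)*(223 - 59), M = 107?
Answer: √602721263/107 ≈ 229.44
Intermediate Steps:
l = 52644 (l = 3*(((8 - 1*(-77)) + 22)*(223 - 59)) = 3*(((8 + 77) + 22)*164) = 3*((85 + 22)*164) = 3*(107*164) = 3*17548 = 52644)
F = 1/107 ≈ 0.0093458
√(F + l) = √(1/107 + 52644) = √(5632909/107) = √602721263/107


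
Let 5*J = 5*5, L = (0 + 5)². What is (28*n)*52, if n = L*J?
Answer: 182000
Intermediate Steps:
L = 25 (L = 5² = 25)
J = 5 (J = (5*5)/5 = (⅕)*25 = 5)
n = 125 (n = 25*5 = 125)
(28*n)*52 = (28*125)*52 = 3500*52 = 182000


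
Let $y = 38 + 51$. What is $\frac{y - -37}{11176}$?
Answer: $\frac{63}{5588} \approx 0.011274$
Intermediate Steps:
$y = 89$
$\frac{y - -37}{11176} = \frac{89 - -37}{11176} = \frac{89 + 37}{11176} = \frac{1}{11176} \cdot 126 = \frac{63}{5588}$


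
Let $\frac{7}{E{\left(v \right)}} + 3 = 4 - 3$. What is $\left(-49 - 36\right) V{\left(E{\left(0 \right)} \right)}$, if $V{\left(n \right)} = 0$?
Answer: $0$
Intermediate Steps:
$E{\left(v \right)} = - \frac{7}{2}$ ($E{\left(v \right)} = \frac{7}{-3 + \left(4 - 3\right)} = \frac{7}{-3 + 1} = \frac{7}{-2} = 7 \left(- \frac{1}{2}\right) = - \frac{7}{2}$)
$\left(-49 - 36\right) V{\left(E{\left(0 \right)} \right)} = \left(-49 - 36\right) 0 = \left(-85\right) 0 = 0$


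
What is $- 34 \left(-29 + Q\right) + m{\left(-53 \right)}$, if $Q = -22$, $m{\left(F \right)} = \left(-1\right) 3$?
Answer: $1731$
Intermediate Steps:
$m{\left(F \right)} = -3$
$- 34 \left(-29 + Q\right) + m{\left(-53 \right)} = - 34 \left(-29 - 22\right) - 3 = \left(-34\right) \left(-51\right) - 3 = 1734 - 3 = 1731$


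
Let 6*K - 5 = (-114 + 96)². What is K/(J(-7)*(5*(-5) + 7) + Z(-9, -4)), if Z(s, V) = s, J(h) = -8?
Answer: 329/810 ≈ 0.40617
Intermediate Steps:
K = 329/6 (K = ⅚ + (-114 + 96)²/6 = ⅚ + (⅙)*(-18)² = ⅚ + (⅙)*324 = ⅚ + 54 = 329/6 ≈ 54.833)
K/(J(-7)*(5*(-5) + 7) + Z(-9, -4)) = 329/(6*(-8*(5*(-5) + 7) - 9)) = 329/(6*(-8*(-25 + 7) - 9)) = 329/(6*(-8*(-18) - 9)) = 329/(6*(144 - 9)) = (329/6)/135 = (329/6)*(1/135) = 329/810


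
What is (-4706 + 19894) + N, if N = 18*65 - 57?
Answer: 16301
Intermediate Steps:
N = 1113 (N = 1170 - 57 = 1113)
(-4706 + 19894) + N = (-4706 + 19894) + 1113 = 15188 + 1113 = 16301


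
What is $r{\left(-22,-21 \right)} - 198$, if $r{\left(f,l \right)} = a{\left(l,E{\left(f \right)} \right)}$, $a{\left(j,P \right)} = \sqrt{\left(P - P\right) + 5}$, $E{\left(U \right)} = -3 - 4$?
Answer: $-198 + \sqrt{5} \approx -195.76$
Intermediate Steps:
$E{\left(U \right)} = -7$
$a{\left(j,P \right)} = \sqrt{5}$ ($a{\left(j,P \right)} = \sqrt{0 + 5} = \sqrt{5}$)
$r{\left(f,l \right)} = \sqrt{5}$
$r{\left(-22,-21 \right)} - 198 = \sqrt{5} - 198 = -198 + \sqrt{5}$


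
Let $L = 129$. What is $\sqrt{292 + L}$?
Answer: $\sqrt{421} \approx 20.518$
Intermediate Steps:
$\sqrt{292 + L} = \sqrt{292 + 129} = \sqrt{421}$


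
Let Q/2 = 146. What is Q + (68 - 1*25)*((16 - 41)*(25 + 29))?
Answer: -57758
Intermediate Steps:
Q = 292 (Q = 2*146 = 292)
Q + (68 - 1*25)*((16 - 41)*(25 + 29)) = 292 + (68 - 1*25)*((16 - 41)*(25 + 29)) = 292 + (68 - 25)*(-25*54) = 292 + 43*(-1350) = 292 - 58050 = -57758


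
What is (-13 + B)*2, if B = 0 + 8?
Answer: -10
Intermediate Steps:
B = 8
(-13 + B)*2 = (-13 + 8)*2 = -5*2 = -10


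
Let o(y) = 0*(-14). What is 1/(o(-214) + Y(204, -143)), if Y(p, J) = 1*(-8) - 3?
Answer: -1/11 ≈ -0.090909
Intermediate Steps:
o(y) = 0
Y(p, J) = -11 (Y(p, J) = -8 - 3 = -11)
1/(o(-214) + Y(204, -143)) = 1/(0 - 11) = 1/(-11) = -1/11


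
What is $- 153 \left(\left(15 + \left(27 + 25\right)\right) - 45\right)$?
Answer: $-3366$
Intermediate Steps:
$- 153 \left(\left(15 + \left(27 + 25\right)\right) - 45\right) = - 153 \left(\left(15 + 52\right) - 45\right) = - 153 \left(67 - 45\right) = \left(-153\right) 22 = -3366$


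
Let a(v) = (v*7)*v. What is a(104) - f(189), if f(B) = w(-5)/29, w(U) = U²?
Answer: 2195623/29 ≈ 75711.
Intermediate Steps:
f(B) = 25/29 (f(B) = (-5)²/29 = 25*(1/29) = 25/29)
a(v) = 7*v² (a(v) = (7*v)*v = 7*v²)
a(104) - f(189) = 7*104² - 1*25/29 = 7*10816 - 25/29 = 75712 - 25/29 = 2195623/29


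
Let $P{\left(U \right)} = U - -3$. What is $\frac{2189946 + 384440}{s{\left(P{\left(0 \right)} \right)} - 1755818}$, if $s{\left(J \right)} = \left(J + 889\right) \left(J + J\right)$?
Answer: $- \frac{1287193}{875233} \approx -1.4707$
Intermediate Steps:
$P{\left(U \right)} = 3 + U$ ($P{\left(U \right)} = U + 3 = 3 + U$)
$s{\left(J \right)} = 2 J \left(889 + J\right)$ ($s{\left(J \right)} = \left(889 + J\right) 2 J = 2 J \left(889 + J\right)$)
$\frac{2189946 + 384440}{s{\left(P{\left(0 \right)} \right)} - 1755818} = \frac{2189946 + 384440}{2 \left(3 + 0\right) \left(889 + \left(3 + 0\right)\right) - 1755818} = \frac{2574386}{2 \cdot 3 \left(889 + 3\right) - 1755818} = \frac{2574386}{2 \cdot 3 \cdot 892 - 1755818} = \frac{2574386}{5352 - 1755818} = \frac{2574386}{-1750466} = 2574386 \left(- \frac{1}{1750466}\right) = - \frac{1287193}{875233}$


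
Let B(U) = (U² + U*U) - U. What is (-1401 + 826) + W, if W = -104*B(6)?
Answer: -7439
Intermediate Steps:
B(U) = -U + 2*U² (B(U) = (U² + U²) - U = 2*U² - U = -U + 2*U²)
W = -6864 (W = -624*(-1 + 2*6) = -624*(-1 + 12) = -624*11 = -104*66 = -6864)
(-1401 + 826) + W = (-1401 + 826) - 6864 = -575 - 6864 = -7439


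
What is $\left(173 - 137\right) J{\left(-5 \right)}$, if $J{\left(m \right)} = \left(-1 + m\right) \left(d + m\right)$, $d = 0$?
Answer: $1080$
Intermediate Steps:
$J{\left(m \right)} = m \left(-1 + m\right)$ ($J{\left(m \right)} = \left(-1 + m\right) \left(0 + m\right) = \left(-1 + m\right) m = m \left(-1 + m\right)$)
$\left(173 - 137\right) J{\left(-5 \right)} = \left(173 - 137\right) \left(- 5 \left(-1 - 5\right)\right) = 36 \left(\left(-5\right) \left(-6\right)\right) = 36 \cdot 30 = 1080$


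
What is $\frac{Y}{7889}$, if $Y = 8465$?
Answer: $\frac{8465}{7889} \approx 1.073$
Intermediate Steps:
$\frac{Y}{7889} = \frac{8465}{7889}$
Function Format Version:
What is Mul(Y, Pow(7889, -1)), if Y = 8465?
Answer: Rational(8465, 7889) ≈ 1.0730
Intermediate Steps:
Mul(Y, Pow(7889, -1)) = Mul(8465, Pow(7889, -1)) = Mul(8465, Rational(1, 7889)) = Rational(8465, 7889)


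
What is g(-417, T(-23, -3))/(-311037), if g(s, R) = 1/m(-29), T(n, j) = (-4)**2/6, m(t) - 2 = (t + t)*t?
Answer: -1/523786308 ≈ -1.9092e-9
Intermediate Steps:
m(t) = 2 + 2*t**2 (m(t) = 2 + (t + t)*t = 2 + (2*t)*t = 2 + 2*t**2)
T(n, j) = 8/3 (T(n, j) = 16*(1/6) = 8/3)
g(s, R) = 1/1684 (g(s, R) = 1/(2 + 2*(-29)**2) = 1/(2 + 2*841) = 1/(2 + 1682) = 1/1684)
g(-417, T(-23, -3))/(-311037) = (1/1684)/(-311037) = (1/1684)*(-1/311037) = -1/523786308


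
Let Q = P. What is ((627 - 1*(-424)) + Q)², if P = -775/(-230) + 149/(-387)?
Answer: 352051407359089/316911204 ≈ 1.1109e+6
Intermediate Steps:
P = 53131/17802 (P = -775*(-1/230) + 149*(-1/387) = 155/46 - 149/387 = 53131/17802 ≈ 2.9846)
Q = 53131/17802 ≈ 2.9846
((627 - 1*(-424)) + Q)² = ((627 - 1*(-424)) + 53131/17802)² = ((627 + 424) + 53131/17802)² = (1051 + 53131/17802)² = (18763033/17802)² = 352051407359089/316911204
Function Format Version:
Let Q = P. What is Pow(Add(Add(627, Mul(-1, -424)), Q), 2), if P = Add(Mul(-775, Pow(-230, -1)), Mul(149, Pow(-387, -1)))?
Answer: Rational(352051407359089, 316911204) ≈ 1.1109e+6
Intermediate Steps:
P = Rational(53131, 17802) (P = Add(Mul(-775, Rational(-1, 230)), Mul(149, Rational(-1, 387))) = Add(Rational(155, 46), Rational(-149, 387)) = Rational(53131, 17802) ≈ 2.9846)
Q = Rational(53131, 17802) ≈ 2.9846
Pow(Add(Add(627, Mul(-1, -424)), Q), 2) = Pow(Add(Add(627, Mul(-1, -424)), Rational(53131, 17802)), 2) = Pow(Add(Add(627, 424), Rational(53131, 17802)), 2) = Pow(Add(1051, Rational(53131, 17802)), 2) = Pow(Rational(18763033, 17802), 2) = Rational(352051407359089, 316911204)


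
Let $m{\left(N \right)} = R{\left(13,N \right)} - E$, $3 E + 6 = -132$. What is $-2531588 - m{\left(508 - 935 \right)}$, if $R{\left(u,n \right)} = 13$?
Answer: $-2531647$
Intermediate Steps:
$E = -46$ ($E = -2 + \frac{1}{3} \left(-132\right) = -2 - 44 = -46$)
$m{\left(N \right)} = 59$ ($m{\left(N \right)} = 13 - -46 = 13 + 46 = 59$)
$-2531588 - m{\left(508 - 935 \right)} = -2531588 - 59 = -2531647$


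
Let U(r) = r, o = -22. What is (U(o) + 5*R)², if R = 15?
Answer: 2809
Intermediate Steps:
(U(o) + 5*R)² = (-22 + 5*15)² = (-22 + 75)² = 53² = 2809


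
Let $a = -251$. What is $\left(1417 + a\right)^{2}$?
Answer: $1359556$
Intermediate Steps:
$\left(1417 + a\right)^{2} = \left(1417 - 251\right)^{2} = 1166^{2} = 1359556$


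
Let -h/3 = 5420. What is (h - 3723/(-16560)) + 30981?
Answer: 81261161/5520 ≈ 14721.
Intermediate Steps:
h = -16260 (h = -3*5420 = -16260)
(h - 3723/(-16560)) + 30981 = (-16260 - 3723/(-16560)) + 30981 = (-16260 - 3723*(-1/16560)) + 30981 = (-16260 + 1241/5520) + 30981 = -89753959/5520 + 30981 = 81261161/5520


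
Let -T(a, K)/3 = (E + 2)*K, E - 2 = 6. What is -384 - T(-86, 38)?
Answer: 756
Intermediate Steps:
E = 8 (E = 2 + 6 = 8)
T(a, K) = -30*K (T(a, K) = -3*(8 + 2)*K = -30*K)
-384 - T(-86, 38) = -384 - (-30)*38 = -384 - 1*(-1140) = -384 + 1140 = 756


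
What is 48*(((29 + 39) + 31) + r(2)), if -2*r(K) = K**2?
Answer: 4656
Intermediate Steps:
r(K) = -K**2/2
48*(((29 + 39) + 31) + r(2)) = 48*(((29 + 39) + 31) - 1/2*2**2) = 48*((68 + 31) - 1/2*4) = 48*(99 - 2) = 48*97 = 4656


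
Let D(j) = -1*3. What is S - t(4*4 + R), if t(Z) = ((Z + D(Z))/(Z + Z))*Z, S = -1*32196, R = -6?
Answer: -64399/2 ≈ -32200.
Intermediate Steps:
D(j) = -3
S = -32196
t(Z) = -3/2 + Z/2 (t(Z) = ((Z - 3)/(Z + Z))*Z = ((-3 + Z)/((2*Z)))*Z = ((-3 + Z)*(1/(2*Z)))*Z = ((-3 + Z)/(2*Z))*Z = -3/2 + Z/2)
S - t(4*4 + R) = -32196 - (-3/2 + (4*4 - 6)/2) = -32196 - (-3/2 + (16 - 6)/2) = -32196 - (-3/2 + (½)*10) = -32196 - (-3/2 + 5) = -32196 - 1*7/2 = -32196 - 7/2 = -64399/2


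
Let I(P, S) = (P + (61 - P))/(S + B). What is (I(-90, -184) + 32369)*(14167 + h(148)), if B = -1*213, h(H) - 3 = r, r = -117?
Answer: 180587120896/397 ≈ 4.5488e+8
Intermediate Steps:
h(H) = -114 (h(H) = 3 - 117 = -114)
B = -213
I(P, S) = 61/(-213 + S) (I(P, S) = (P + (61 - P))/(S - 213) = 61/(-213 + S))
(I(-90, -184) + 32369)*(14167 + h(148)) = (61/(-213 - 184) + 32369)*(14167 - 114) = (61/(-397) + 32369)*14053 = (61*(-1/397) + 32369)*14053 = (-61/397 + 32369)*14053 = (12850432/397)*14053 = 180587120896/397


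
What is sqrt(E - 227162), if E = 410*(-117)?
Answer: 26*I*sqrt(407) ≈ 524.53*I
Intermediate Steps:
E = -47970
sqrt(E - 227162) = sqrt(-47970 - 227162) = sqrt(-275132) = 26*I*sqrt(407)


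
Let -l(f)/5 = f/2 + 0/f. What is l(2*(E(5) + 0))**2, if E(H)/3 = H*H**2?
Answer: 3515625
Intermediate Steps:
E(H) = 3*H**3 (E(H) = 3*(H*H**2) = 3*H**3)
l(f) = -5*f/2 (l(f) = -5*(f/2 + 0/f) = -5*(f*(1/2) + 0) = -5*(f/2 + 0) = -5*f/2)
l(2*(E(5) + 0))**2 = (-5*(3*5**3 + 0))**2 = (-5*(3*125 + 0))**2 = (-5*(375 + 0))**2 = (-5*375)**2 = (-5/2*750)**2 = (-1875)**2 = 3515625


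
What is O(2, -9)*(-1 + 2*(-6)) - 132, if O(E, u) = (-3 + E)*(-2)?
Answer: -158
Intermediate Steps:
O(E, u) = 6 - 2*E
O(2, -9)*(-1 + 2*(-6)) - 132 = (6 - 2*2)*(-1 + 2*(-6)) - 132 = (6 - 4)*(-1 - 12) - 132 = 2*(-13) - 132 = -26 - 132 = -158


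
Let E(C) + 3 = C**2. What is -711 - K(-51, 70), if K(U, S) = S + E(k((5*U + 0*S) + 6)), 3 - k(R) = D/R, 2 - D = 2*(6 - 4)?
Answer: -48791803/62001 ≈ -786.95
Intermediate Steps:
D = -2 (D = 2 - 2*(6 - 4) = 2 - 2*2 = 2 - 1*4 = 2 - 4 = -2)
k(R) = 3 + 2/R (k(R) = 3 - (-2)/R = 3 + 2/R)
E(C) = -3 + C**2
K(U, S) = -3 + S + (3 + 2/(6 + 5*U))**2 (K(U, S) = S + (-3 + (3 + 2/((5*U + 0*S) + 6))**2) = S + (-3 + (3 + 2/((5*U + 0) + 6))**2) = S + (-3 + (3 + 2/(5*U + 6))**2) = S + (-3 + (3 + 2/(6 + 5*U))**2) = -3 + S + (3 + 2/(6 + 5*U))**2)
-711 - K(-51, 70) = -711 - (-3 + 70 + 25*(4 + 3*(-51))**2/(6 + 5*(-51))**2) = -711 - (-3 + 70 + 25*(4 - 153)**2/(6 - 255)**2) = -711 - (-3 + 70 + 25*(-149)**2/(-249)**2) = -711 - (-3 + 70 + 25*22201*(1/62001)) = -711 - (-3 + 70 + 555025/62001) = -711 - 1*4709092/62001 = -711 - 4709092/62001 = -48791803/62001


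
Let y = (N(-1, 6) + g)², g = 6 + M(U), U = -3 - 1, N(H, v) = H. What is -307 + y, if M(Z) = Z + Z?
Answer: -298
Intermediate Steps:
U = -4
M(Z) = 2*Z
g = -2 (g = 6 + 2*(-4) = 6 - 8 = -2)
y = 9 (y = (-1 - 2)² = (-3)² = 9)
-307 + y = -307 + 9 = -298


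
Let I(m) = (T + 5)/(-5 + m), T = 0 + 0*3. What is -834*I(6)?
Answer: -4170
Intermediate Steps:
T = 0 (T = 0 + 0 = 0)
I(m) = 5/(-5 + m) (I(m) = (0 + 5)/(-5 + m) = 5/(-5 + m))
-834*I(6) = -4170/(-5 + 6) = -4170/1 = -4170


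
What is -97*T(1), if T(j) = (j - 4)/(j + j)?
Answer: 291/2 ≈ 145.50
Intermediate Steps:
T(j) = (-4 + j)/(2*j) (T(j) = (-4 + j)/((2*j)) = (-4 + j)*(1/(2*j)) = (-4 + j)/(2*j))
-97*T(1) = -97*(-4 + 1)/(2*1) = -97*(-3)/2 = -97*(-3/2) = 291/2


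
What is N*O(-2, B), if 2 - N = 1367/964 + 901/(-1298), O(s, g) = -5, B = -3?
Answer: -3991855/625636 ≈ -6.3805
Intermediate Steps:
N = 798371/625636 (N = 2 - (1367/964 + 901/(-1298)) = 2 - (1367*(1/964) + 901*(-1/1298)) = 2 - (1367/964 - 901/1298) = 2 - 1*452901/625636 = 2 - 452901/625636 = 798371/625636 ≈ 1.2761)
N*O(-2, B) = (798371/625636)*(-5) = -3991855/625636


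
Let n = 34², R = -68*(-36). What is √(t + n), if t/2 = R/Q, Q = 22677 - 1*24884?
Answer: 2*√1404973993/2207 ≈ 33.967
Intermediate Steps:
Q = -2207 (Q = 22677 - 24884 = -2207)
R = 2448
n = 1156
t = -4896/2207 (t = 2*(2448/(-2207)) = 2*(2448*(-1/2207)) = 2*(-2448/2207) = -4896/2207 ≈ -2.2184)
√(t + n) = √(-4896/2207 + 1156) = √(2546396/2207) = 2*√1404973993/2207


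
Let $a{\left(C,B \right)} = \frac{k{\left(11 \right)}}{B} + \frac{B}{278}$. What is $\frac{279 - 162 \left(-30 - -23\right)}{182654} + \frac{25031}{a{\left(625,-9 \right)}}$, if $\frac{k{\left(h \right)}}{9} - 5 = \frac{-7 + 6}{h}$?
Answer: $- \frac{13981192182049}{2760084594} \approx -5065.5$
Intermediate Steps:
$k{\left(h \right)} = 45 - \frac{9}{h}$ ($k{\left(h \right)} = 45 + 9 \frac{-7 + 6}{h} = 45 + 9 \left(- \frac{1}{h}\right) = 45 - \frac{9}{h}$)
$a{\left(C,B \right)} = \frac{B}{278} + \frac{486}{11 B}$ ($a{\left(C,B \right)} = \frac{45 - \frac{9}{11}}{B} + \frac{B}{278} = \frac{486}{11 B} + \frac{B}{278} = \frac{B}{278} + \frac{486}{11 B}$)
$\frac{279 - 162 \left(-30 - -23\right)}{182654} + \frac{25031}{a{\left(625,-9 \right)}} = \frac{279 - 162 \left(-30 - -23\right)}{182654} + \frac{25031}{\frac{1}{278} \left(-9\right) + \frac{486}{11 \left(-9\right)}} = \left(279 - 162 \left(-30 + 23\right)\right) \frac{1}{182654} + \frac{25031}{- \frac{9}{278} + \frac{486}{11} \left(- \frac{1}{9}\right)} = \left(279 - -1134\right) \frac{1}{182654} + \frac{25031}{- \frac{9}{278} - \frac{54}{11}} = \left(279 + 1134\right) \frac{1}{182654} + \frac{25031}{- \frac{15111}{3058}} = 1413 \cdot \frac{1}{182654} + 25031 \left(- \frac{3058}{15111}\right) = \frac{1413}{182654} - \frac{76544798}{15111} = - \frac{13981192182049}{2760084594}$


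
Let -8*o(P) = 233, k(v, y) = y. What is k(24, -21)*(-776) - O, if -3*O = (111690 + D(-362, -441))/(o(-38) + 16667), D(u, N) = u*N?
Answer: 2169770040/133103 ≈ 16301.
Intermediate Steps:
o(P) = -233/8 (o(P) = -1/8*233 = -233/8)
D(u, N) = N*u
O = -723552/133103 (O = -(111690 - 441*(-362))/(3*(-233/8 + 16667)) = -(111690 + 159642)/(3*133103/8) = -90444*8/133103 = -1/3*2170656/133103 = -723552/133103 ≈ -5.4360)
k(24, -21)*(-776) - O = -21*(-776) - 1*(-723552/133103) = 16296 + 723552/133103 = 2169770040/133103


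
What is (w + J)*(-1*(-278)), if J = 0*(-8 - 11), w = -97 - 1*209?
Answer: -85068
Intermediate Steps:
w = -306 (w = -97 - 209 = -306)
J = 0 (J = 0*(-19) = 0)
(w + J)*(-1*(-278)) = (-306 + 0)*(-1*(-278)) = -306*278 = -85068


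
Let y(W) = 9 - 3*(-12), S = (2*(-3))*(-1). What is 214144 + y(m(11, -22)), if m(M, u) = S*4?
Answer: 214189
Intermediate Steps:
S = 6 (S = -6*(-1) = 6)
m(M, u) = 24 (m(M, u) = 6*4 = 24)
y(W) = 45 (y(W) = 9 + 36 = 45)
214144 + y(m(11, -22)) = 214144 + 45 = 214189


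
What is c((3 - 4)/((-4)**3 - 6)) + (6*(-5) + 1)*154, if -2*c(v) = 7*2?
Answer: -4473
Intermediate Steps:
c(v) = -7 (c(v) = -7*2/2 = -1/2*14 = -7)
c((3 - 4)/((-4)**3 - 6)) + (6*(-5) + 1)*154 = -7 + (6*(-5) + 1)*154 = -7 + (-30 + 1)*154 = -7 - 29*154 = -7 - 4466 = -4473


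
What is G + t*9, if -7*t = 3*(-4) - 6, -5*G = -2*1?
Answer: 824/35 ≈ 23.543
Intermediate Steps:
G = ⅖ (G = -(-2)/5 = -⅕*(-2) = ⅖ ≈ 0.40000)
t = 18/7 (t = -(3*(-4) - 6)/7 = -(-12 - 6)/7 = -⅐*(-18) = 18/7 ≈ 2.5714)
G + t*9 = ⅖ + (18/7)*9 = ⅖ + 162/7 = 824/35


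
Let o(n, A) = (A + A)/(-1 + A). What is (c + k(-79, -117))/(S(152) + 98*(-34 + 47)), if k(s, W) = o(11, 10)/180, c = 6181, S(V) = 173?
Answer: 346/81 ≈ 4.2716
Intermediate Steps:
o(n, A) = 2*A/(-1 + A) (o(n, A) = (2*A)/(-1 + A) = 2*A/(-1 + A))
k(s, W) = 1/81 (k(s, W) = (2*10/(-1 + 10))/180 = (2*10/9)*(1/180) = (2*10*(⅑))*(1/180) = (20/9)*(1/180) = 1/81)
(c + k(-79, -117))/(S(152) + 98*(-34 + 47)) = (6181 + 1/81)/(173 + 98*(-34 + 47)) = 500662/(81*(173 + 98*13)) = 500662/(81*(173 + 1274)) = (500662/81)/1447 = (500662/81)*(1/1447) = 346/81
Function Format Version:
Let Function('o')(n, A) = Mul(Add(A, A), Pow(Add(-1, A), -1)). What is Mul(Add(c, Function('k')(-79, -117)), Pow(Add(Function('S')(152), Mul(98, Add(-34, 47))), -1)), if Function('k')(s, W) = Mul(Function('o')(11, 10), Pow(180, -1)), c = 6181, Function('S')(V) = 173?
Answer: Rational(346, 81) ≈ 4.2716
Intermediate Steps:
Function('o')(n, A) = Mul(2, A, Pow(Add(-1, A), -1)) (Function('o')(n, A) = Mul(Mul(2, A), Pow(Add(-1, A), -1)) = Mul(2, A, Pow(Add(-1, A), -1)))
Function('k')(s, W) = Rational(1, 81) (Function('k')(s, W) = Mul(Mul(2, 10, Pow(Add(-1, 10), -1)), Pow(180, -1)) = Mul(Mul(2, 10, Pow(9, -1)), Rational(1, 180)) = Mul(Mul(2, 10, Rational(1, 9)), Rational(1, 180)) = Mul(Rational(20, 9), Rational(1, 180)) = Rational(1, 81))
Mul(Add(c, Function('k')(-79, -117)), Pow(Add(Function('S')(152), Mul(98, Add(-34, 47))), -1)) = Mul(Add(6181, Rational(1, 81)), Pow(Add(173, Mul(98, Add(-34, 47))), -1)) = Mul(Rational(500662, 81), Pow(Add(173, Mul(98, 13)), -1)) = Mul(Rational(500662, 81), Pow(Add(173, 1274), -1)) = Mul(Rational(500662, 81), Pow(1447, -1)) = Mul(Rational(500662, 81), Rational(1, 1447)) = Rational(346, 81)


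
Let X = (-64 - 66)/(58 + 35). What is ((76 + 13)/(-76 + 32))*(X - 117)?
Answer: 89089/372 ≈ 239.49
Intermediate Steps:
X = -130/93 ≈ -1.3979
((76 + 13)/(-76 + 32))*(X - 117) = ((76 + 13)/(-76 + 32))*(-130/93 - 117) = (89/(-44))*(-11011/93) = (89*(-1/44))*(-11011/93) = -89/44*(-11011/93) = 89089/372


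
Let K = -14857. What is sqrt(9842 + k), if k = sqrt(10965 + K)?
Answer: sqrt(9842 + 2*I*sqrt(973)) ≈ 99.207 + 0.3144*I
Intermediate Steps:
k = 2*I*sqrt(973) (k = sqrt(10965 - 14857) = sqrt(-3892) = 2*I*sqrt(973) ≈ 62.386*I)
sqrt(9842 + k) = sqrt(9842 + 2*I*sqrt(973))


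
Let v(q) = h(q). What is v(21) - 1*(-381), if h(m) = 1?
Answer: 382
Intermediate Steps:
v(q) = 1
v(21) - 1*(-381) = 1 - 1*(-381) = 1 + 381 = 382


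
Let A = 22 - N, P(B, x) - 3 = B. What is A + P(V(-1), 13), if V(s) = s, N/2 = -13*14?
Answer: 388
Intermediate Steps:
N = -364 (N = 2*(-13*14) = 2*(-182) = -364)
P(B, x) = 3 + B
A = 386 (A = 22 - 1*(-364) = 22 + 364 = 386)
A + P(V(-1), 13) = 386 + (3 - 1) = 386 + 2 = 388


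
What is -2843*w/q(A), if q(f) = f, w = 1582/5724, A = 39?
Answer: -2248813/111618 ≈ -20.147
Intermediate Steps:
w = 791/2862 (w = 1582*(1/5724) = 791/2862 ≈ 0.27638)
-2843*w/q(A) = -2843/(39/(791/2862)) = -2843/(39*(2862/791)) = -2843/111618/791 = -2843*791/111618 = -2248813/111618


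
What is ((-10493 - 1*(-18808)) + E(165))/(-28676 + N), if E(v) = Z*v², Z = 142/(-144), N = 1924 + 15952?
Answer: 29651/17280 ≈ 1.7159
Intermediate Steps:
N = 17876
Z = -71/72 (Z = 142*(-1/144) = -71/72 ≈ -0.98611)
E(v) = -71*v²/72
((-10493 - 1*(-18808)) + E(165))/(-28676 + N) = ((-10493 - 1*(-18808)) - 71/72*165²)/(-28676 + 17876) = ((-10493 + 18808) - 71/72*27225)/(-10800) = (8315 - 214775/8)*(-1/10800) = -148255/8*(-1/10800) = 29651/17280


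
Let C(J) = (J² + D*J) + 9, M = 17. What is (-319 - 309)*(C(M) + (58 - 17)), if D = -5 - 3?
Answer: -127484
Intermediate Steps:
D = -8
C(J) = 9 + J² - 8*J (C(J) = (J² - 8*J) + 9 = 9 + J² - 8*J)
(-319 - 309)*(C(M) + (58 - 17)) = (-319 - 309)*((9 + 17² - 8*17) + (58 - 17)) = -628*((9 + 289 - 136) + 41) = -628*(162 + 41) = -628*203 = -127484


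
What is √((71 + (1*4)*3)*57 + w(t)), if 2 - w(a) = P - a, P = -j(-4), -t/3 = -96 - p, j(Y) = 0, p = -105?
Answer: √4706 ≈ 68.600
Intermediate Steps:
t = -27 (t = -3*(-96 - 1*(-105)) = -3*(-96 + 105) = -3*9 = -27)
P = 0 (P = -1*0 = 0)
w(a) = 2 + a (w(a) = 2 - (0 - a) = 2 - (-1)*a = 2 + a)
√((71 + (1*4)*3)*57 + w(t)) = √((71 + (1*4)*3)*57 + (2 - 27)) = √((71 + 4*3)*57 - 25) = √((71 + 12)*57 - 25) = √(83*57 - 25) = √(4731 - 25) = √4706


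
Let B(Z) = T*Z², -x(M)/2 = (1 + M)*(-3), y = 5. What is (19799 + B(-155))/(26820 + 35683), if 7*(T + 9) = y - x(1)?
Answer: -31493/8929 ≈ -3.5270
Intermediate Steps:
x(M) = 6 + 6*M (x(M) = -2*(1 + M)*(-3) = -2*(-3 - 3*M) = 6 + 6*M)
T = -10 (T = -9 + (5 - (6 + 6*1))/7 = -9 + (5 - (6 + 6))/7 = -9 + (5 - 1*12)/7 = -9 + (5 - 12)/7 = -9 + (⅐)*(-7) = -9 - 1 = -10)
B(Z) = -10*Z²
(19799 + B(-155))/(26820 + 35683) = (19799 - 10*(-155)²)/(26820 + 35683) = (19799 - 10*24025)/62503 = (19799 - 240250)*(1/62503) = -220451*1/62503 = -31493/8929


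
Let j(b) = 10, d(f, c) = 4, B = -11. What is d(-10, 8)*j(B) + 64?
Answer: 104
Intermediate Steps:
d(-10, 8)*j(B) + 64 = 4*10 + 64 = 40 + 64 = 104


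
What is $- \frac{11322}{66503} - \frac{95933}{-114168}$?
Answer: $\frac{5087222203}{7592514504} \approx 0.67003$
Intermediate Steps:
$- \frac{11322}{66503} - \frac{95933}{-114168} = \left(-11322\right) \frac{1}{66503} - - \frac{95933}{114168} = - \frac{11322}{66503} + \frac{95933}{114168} = \frac{5087222203}{7592514504}$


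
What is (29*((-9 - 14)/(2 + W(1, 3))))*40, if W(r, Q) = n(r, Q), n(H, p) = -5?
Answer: 26680/3 ≈ 8893.3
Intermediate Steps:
W(r, Q) = -5
(29*((-9 - 14)/(2 + W(1, 3))))*40 = (29*((-9 - 14)/(2 - 5)))*40 = (29*(-23/(-3)))*40 = (29*(-23*(-⅓)))*40 = (29*(23/3))*40 = (667/3)*40 = 26680/3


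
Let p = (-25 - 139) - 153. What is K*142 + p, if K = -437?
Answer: -62371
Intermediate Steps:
p = -317 (p = -164 - 153 = -317)
K*142 + p = -437*142 - 317 = -62054 - 317 = -62371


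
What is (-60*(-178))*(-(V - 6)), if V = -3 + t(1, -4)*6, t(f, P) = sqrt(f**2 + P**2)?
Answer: 96120 - 64080*sqrt(17) ≈ -1.6809e+5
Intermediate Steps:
t(f, P) = sqrt(P**2 + f**2)
V = -3 + 6*sqrt(17) (V = -3 + sqrt((-4)**2 + 1**2)*6 = -3 + sqrt(16 + 1)*6 = -3 + sqrt(17)*6 = -3 + 6*sqrt(17) ≈ 21.739)
(-60*(-178))*(-(V - 6)) = (-60*(-178))*(-((-3 + 6*sqrt(17)) - 6)) = 10680*(-(-9 + 6*sqrt(17))) = 10680*(9 - 6*sqrt(17)) = 96120 - 64080*sqrt(17)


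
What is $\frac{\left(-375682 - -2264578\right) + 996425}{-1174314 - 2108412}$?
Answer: $- \frac{2885321}{3282726} \approx -0.87894$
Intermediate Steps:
$\frac{\left(-375682 - -2264578\right) + 996425}{-1174314 - 2108412} = \frac{\left(-375682 + 2264578\right) + 996425}{-3282726} = \left(1888896 + 996425\right) \left(- \frac{1}{3282726}\right) = 2885321 \left(- \frac{1}{3282726}\right) = - \frac{2885321}{3282726}$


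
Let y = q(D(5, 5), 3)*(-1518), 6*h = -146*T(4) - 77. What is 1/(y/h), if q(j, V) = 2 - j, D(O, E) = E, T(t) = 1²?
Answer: -223/27324 ≈ -0.0081613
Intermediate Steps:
T(t) = 1
h = -223/6 (h = (-146*1 - 77)/6 = (-146 - 77)/6 = (⅙)*(-223) = -223/6 ≈ -37.167)
y = 4554 (y = (2 - 1*5)*(-1518) = (2 - 5)*(-1518) = -3*(-1518) = 4554)
1/(y/h) = 1/(4554/(-223/6)) = 1/(4554*(-6/223)) = 1/(-27324/223) = -223/27324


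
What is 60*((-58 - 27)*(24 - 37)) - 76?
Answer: 66224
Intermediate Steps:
60*((-58 - 27)*(24 - 37)) - 76 = 60*(-85*(-13)) - 76 = 60*1105 - 76 = 66300 - 76 = 66224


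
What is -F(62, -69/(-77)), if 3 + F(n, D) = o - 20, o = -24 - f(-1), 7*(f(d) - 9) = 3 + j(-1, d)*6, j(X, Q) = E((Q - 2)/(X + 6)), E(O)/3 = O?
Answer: 1921/35 ≈ 54.886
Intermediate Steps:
E(O) = 3*O
j(X, Q) = 3*(-2 + Q)/(6 + X) (j(X, Q) = 3*((Q - 2)/(X + 6)) = 3*((-2 + Q)/(6 + X)) = 3*(-2 + Q)/(6 + X))
f(d) = 42/5 + 18*d/35 (f(d) = 9 + (3 + (3*(-2 + d)/(6 - 1))*6)/7 = 9 + (3 + (3*(-2 + d)/5)*6)/7 = 9 + (3 + (3*(⅕)*(-2 + d))*6)/7 = 9 + (3 + (-6/5 + 3*d/5)*6)/7 = 9 + (3 + (-36/5 + 18*d/5))/7 = 9 + (-21/5 + 18*d/5)/7 = 9 + (-⅗ + 18*d/35) = 42/5 + 18*d/35)
o = -1116/35 (o = -24 - (42/5 + (18/35)*(-1)) = -24 - (42/5 - 18/35) = -24 - 1*276/35 = -24 - 276/35 = -1116/35 ≈ -31.886)
F(n, D) = -1921/35 (F(n, D) = -3 + (-1116/35 - 20) = -3 - 1816/35 = -1921/35)
-F(62, -69/(-77)) = -1*(-1921/35) = 1921/35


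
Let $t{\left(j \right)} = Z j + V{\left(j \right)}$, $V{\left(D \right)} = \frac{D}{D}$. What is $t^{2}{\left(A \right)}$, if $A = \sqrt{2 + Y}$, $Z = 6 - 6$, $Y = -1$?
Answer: $1$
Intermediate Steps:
$V{\left(D \right)} = 1$
$Z = 0$
$A = 1$ ($A = \sqrt{2 - 1} = \sqrt{1} = 1$)
$t{\left(j \right)} = 1$ ($t{\left(j \right)} = 0 j + 1 = 0 + 1 = 1$)
$t^{2}{\left(A \right)} = 1^{2} = 1$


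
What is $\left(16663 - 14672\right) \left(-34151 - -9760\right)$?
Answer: $-48562481$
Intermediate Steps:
$\left(16663 - 14672\right) \left(-34151 - -9760\right) = 1991 \left(-34151 + \left(-2404 + 12164\right)\right) = 1991 \left(-34151 + 9760\right) = 1991 \left(-24391\right) = -48562481$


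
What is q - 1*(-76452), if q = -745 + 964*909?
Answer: 951983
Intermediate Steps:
q = 875531 (q = -745 + 876276 = 875531)
q - 1*(-76452) = 875531 - 1*(-76452) = 875531 + 76452 = 951983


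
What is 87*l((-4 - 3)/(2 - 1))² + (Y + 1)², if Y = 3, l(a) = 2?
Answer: 364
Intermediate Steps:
87*l((-4 - 3)/(2 - 1))² + (Y + 1)² = 87*2² + (3 + 1)² = 87*4 + 4² = 348 + 16 = 364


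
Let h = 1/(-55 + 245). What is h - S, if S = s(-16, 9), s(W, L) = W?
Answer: 3041/190 ≈ 16.005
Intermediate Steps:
h = 1/190 ≈ 0.0052632
S = -16
h - S = 1/190 - 1*(-16) = 1/190 + 16 = 3041/190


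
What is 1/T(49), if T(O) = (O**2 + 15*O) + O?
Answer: 1/3185 ≈ 0.00031397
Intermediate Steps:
T(O) = O**2 + 16*O
1/T(49) = 1/(49*(16 + 49)) = 1/(49*65) = 1/3185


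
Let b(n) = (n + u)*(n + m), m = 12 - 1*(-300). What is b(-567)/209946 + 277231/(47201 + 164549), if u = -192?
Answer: 751414343/336788375 ≈ 2.2311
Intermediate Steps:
m = 312 (m = 12 + 300 = 312)
b(n) = (-192 + n)*(312 + n) (b(n) = (n - 192)*(n + 312) = (-192 + n)*(312 + n))
b(-567)/209946 + 277231/(47201 + 164549) = (-59904 + (-567)² + 120*(-567))/209946 + 277231/(47201 + 164549) = (-59904 + 321489 - 68040)*(1/209946) + 277231/211750 = 193545*(1/209946) + 277231*(1/211750) = 5865/6362 + 277231/211750 = 751414343/336788375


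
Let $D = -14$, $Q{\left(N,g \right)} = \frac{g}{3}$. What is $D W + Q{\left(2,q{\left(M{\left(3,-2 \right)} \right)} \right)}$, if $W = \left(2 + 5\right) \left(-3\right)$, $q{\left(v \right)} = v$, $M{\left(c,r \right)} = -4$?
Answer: $\frac{878}{3} \approx 292.67$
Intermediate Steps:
$Q{\left(N,g \right)} = \frac{g}{3}$ ($Q{\left(N,g \right)} = g \frac{1}{3} = \frac{g}{3}$)
$W = -21$ ($W = 7 \left(-3\right) = -21$)
$D W + Q{\left(2,q{\left(M{\left(3,-2 \right)} \right)} \right)} = \left(-14\right) \left(-21\right) + \frac{1}{3} \left(-4\right) = 294 - \frac{4}{3} = \frac{878}{3}$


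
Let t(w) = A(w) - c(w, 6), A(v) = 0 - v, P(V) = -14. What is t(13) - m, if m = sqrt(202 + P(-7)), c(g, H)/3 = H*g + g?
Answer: -286 - 2*sqrt(47) ≈ -299.71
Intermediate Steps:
A(v) = -v
c(g, H) = 3*g + 3*H*g (c(g, H) = 3*(H*g + g) = 3*(g + H*g) = 3*g + 3*H*g)
m = 2*sqrt(47) (m = sqrt(202 - 14) = sqrt(188) = 2*sqrt(47) ≈ 13.711)
t(w) = -22*w (t(w) = -w - 3*w*(1 + 6) = -w - 3*w*7 = -w - 21*w = -22*w)
t(13) - m = -22*13 - 2*sqrt(47) = -286 - 2*sqrt(47)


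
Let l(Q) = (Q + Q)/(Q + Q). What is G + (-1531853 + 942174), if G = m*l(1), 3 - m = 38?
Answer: -589714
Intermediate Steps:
m = -35 (m = 3 - 1*38 = 3 - 38 = -35)
l(Q) = 1 (l(Q) = (2*Q)/((2*Q)) = (2*Q)*(1/(2*Q)) = 1)
G = -35 (G = -35*1 = -35)
G + (-1531853 + 942174) = -35 + (-1531853 + 942174) = -35 - 589679 = -589714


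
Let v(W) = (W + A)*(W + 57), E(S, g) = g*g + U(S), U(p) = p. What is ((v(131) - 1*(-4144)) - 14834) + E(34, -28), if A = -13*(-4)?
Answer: 24532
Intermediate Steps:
A = 52
E(S, g) = S + g² (E(S, g) = g*g + S = g² + S = S + g²)
v(W) = (52 + W)*(57 + W) (v(W) = (W + 52)*(W + 57) = (52 + W)*(57 + W))
((v(131) - 1*(-4144)) - 14834) + E(34, -28) = (((2964 + 131² + 109*131) - 1*(-4144)) - 14834) + (34 + (-28)²) = (((2964 + 17161 + 14279) + 4144) - 14834) + (34 + 784) = ((34404 + 4144) - 14834) + 818 = (38548 - 14834) + 818 = 23714 + 818 = 24532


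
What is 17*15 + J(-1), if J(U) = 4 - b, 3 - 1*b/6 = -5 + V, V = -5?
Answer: 181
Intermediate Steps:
b = 78 (b = 18 - 6*(-5 - 5) = 18 - 6*(-10) = 18 + 60 = 78)
J(U) = -74 (J(U) = 4 - 1*78 = 4 - 78 = -74)
17*15 + J(-1) = 17*15 - 74 = 255 - 74 = 181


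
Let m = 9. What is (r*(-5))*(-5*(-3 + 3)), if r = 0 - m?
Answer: 0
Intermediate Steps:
r = -9 (r = 0 - 1*9 = 0 - 9 = -9)
(r*(-5))*(-5*(-3 + 3)) = (-9*(-5))*(-5*(-3 + 3)) = 45*(-5*0) = 45*0 = 0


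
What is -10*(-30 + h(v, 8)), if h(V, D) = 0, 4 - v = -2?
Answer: 300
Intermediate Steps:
v = 6 (v = 4 - 1*(-2) = 4 + 2 = 6)
-10*(-30 + h(v, 8)) = -10*(-30 + 0) = -10*(-30) = 300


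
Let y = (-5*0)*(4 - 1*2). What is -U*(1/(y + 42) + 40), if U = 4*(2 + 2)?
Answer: -13448/21 ≈ -640.38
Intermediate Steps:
U = 16 (U = 4*4 = 16)
y = 0 (y = 0*(4 - 2) = 0*2 = 0)
-U*(1/(y + 42) + 40) = -16*(1/(0 + 42) + 40) = -16*(1/42 + 40) = -16*1681/42 = -1*13448/21 = -13448/21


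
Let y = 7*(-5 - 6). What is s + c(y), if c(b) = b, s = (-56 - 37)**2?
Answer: 8572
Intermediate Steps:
s = 8649 (s = (-93)**2 = 8649)
y = -77 (y = 7*(-11) = -77)
s + c(y) = 8649 - 77 = 8572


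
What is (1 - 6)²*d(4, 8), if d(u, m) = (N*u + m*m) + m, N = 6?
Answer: 2400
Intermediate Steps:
d(u, m) = m + m² + 6*u (d(u, m) = (6*u + m*m) + m = (6*u + m²) + m = (m² + 6*u) + m = m + m² + 6*u)
(1 - 6)²*d(4, 8) = (1 - 6)²*(8 + 8² + 6*4) = (-5)²*(8 + 64 + 24) = 25*96 = 2400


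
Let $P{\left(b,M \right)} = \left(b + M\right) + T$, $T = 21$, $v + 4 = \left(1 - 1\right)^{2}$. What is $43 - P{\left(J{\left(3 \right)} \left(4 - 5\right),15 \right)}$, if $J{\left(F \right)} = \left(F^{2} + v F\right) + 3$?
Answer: $7$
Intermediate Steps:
$v = -4$ ($v = -4 + \left(1 - 1\right)^{2} = -4 + 0^{2} = -4 + 0 = -4$)
$J{\left(F \right)} = 3 + F^{2} - 4 F$ ($J{\left(F \right)} = \left(F^{2} - 4 F\right) + 3 = 3 + F^{2} - 4 F$)
$P{\left(b,M \right)} = 21 + M + b$ ($P{\left(b,M \right)} = \left(b + M\right) + 21 = \left(M + b\right) + 21 = 21 + M + b$)
$43 - P{\left(J{\left(3 \right)} \left(4 - 5\right),15 \right)} = 43 - \left(21 + 15 + \left(3 + 3^{2} - 12\right) \left(4 - 5\right)\right) = 43 - \left(21 + 15 + \left(3 + 9 - 12\right) \left(-1\right)\right) = 43 - \left(21 + 15 + 0 \left(-1\right)\right) = 43 - \left(21 + 15 + 0\right) = 43 - 36 = 7$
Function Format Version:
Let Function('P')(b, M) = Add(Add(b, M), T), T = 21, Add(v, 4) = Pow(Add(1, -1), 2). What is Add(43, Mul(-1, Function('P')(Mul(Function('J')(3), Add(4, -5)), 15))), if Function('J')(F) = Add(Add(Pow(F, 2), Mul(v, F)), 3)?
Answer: 7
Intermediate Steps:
v = -4 (v = Add(-4, Pow(Add(1, -1), 2)) = Add(-4, Pow(0, 2)) = Add(-4, 0) = -4)
Function('J')(F) = Add(3, Pow(F, 2), Mul(-4, F)) (Function('J')(F) = Add(Add(Pow(F, 2), Mul(-4, F)), 3) = Add(3, Pow(F, 2), Mul(-4, F)))
Function('P')(b, M) = Add(21, M, b) (Function('P')(b, M) = Add(Add(b, M), 21) = Add(Add(M, b), 21) = Add(21, M, b))
Add(43, Mul(-1, Function('P')(Mul(Function('J')(3), Add(4, -5)), 15))) = Add(43, Mul(-1, Add(21, 15, Mul(Add(3, Pow(3, 2), Mul(-4, 3)), Add(4, -5))))) = Add(43, Mul(-1, Add(21, 15, Mul(Add(3, 9, -12), -1)))) = Add(43, Mul(-1, Add(21, 15, Mul(0, -1)))) = Add(43, Mul(-1, Add(21, 15, 0))) = Add(43, Mul(-1, 36)) = Add(43, -36) = 7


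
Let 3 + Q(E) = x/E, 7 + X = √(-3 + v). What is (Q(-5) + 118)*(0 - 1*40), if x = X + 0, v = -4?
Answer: -4656 + 8*I*√7 ≈ -4656.0 + 21.166*I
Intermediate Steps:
X = -7 + I*√7 (X = -7 + √(-3 - 4) = -7 + √(-7) = -7 + I*√7 ≈ -7.0 + 2.6458*I)
x = -7 + I*√7 (x = (-7 + I*√7) + 0 = -7 + I*√7 ≈ -7.0 + 2.6458*I)
Q(E) = -3 + (-7 + I*√7)/E
(Q(-5) + 118)*(0 - 1*40) = ((-7 - 3*(-5) + I*√7)/(-5) + 118)*(0 - 1*40) = (-(-7 + 15 + I*√7)/5 + 118)*(0 - 40) = (-(8 + I*√7)/5 + 118)*(-40) = ((-8/5 - I*√7/5) + 118)*(-40) = (582/5 - I*√7/5)*(-40) = -4656 + 8*I*√7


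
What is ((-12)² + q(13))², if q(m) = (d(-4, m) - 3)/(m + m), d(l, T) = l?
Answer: 13965169/676 ≈ 20659.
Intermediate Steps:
q(m) = -7/(2*m) (q(m) = (-4 - 3)/(m + m) = -7*1/(2*m) = -7/(2*m))
((-12)² + q(13))² = ((-12)² - 7/2/13)² = (144 - 7/2*1/13)² = (144 - 7/26)² = (3737/26)² = 13965169/676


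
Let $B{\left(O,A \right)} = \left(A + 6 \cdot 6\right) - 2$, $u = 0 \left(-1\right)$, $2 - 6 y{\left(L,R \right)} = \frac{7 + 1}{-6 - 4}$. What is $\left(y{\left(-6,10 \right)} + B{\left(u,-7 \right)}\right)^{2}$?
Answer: $\frac{169744}{225} \approx 754.42$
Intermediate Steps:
$y{\left(L,R \right)} = \frac{7}{15}$ ($y{\left(L,R \right)} = \frac{1}{3} - \frac{\left(7 + 1\right) \frac{1}{-6 - 4}}{6} = \frac{1}{3} - \frac{8 \frac{1}{-10}}{6} = \frac{1}{3} - \frac{8 \left(- \frac{1}{10}\right)}{6} = \frac{1}{3} - - \frac{2}{15} = \frac{1}{3} + \frac{2}{15} = \frac{7}{15}$)
$u = 0$
$B{\left(O,A \right)} = 34 + A$ ($B{\left(O,A \right)} = \left(A + 36\right) - 2 = \left(36 + A\right) - 2 = 34 + A$)
$\left(y{\left(-6,10 \right)} + B{\left(u,-7 \right)}\right)^{2} = \left(\frac{7}{15} + \left(34 - 7\right)\right)^{2} = \left(\frac{7}{15} + 27\right)^{2} = \left(\frac{412}{15}\right)^{2} = \frac{169744}{225}$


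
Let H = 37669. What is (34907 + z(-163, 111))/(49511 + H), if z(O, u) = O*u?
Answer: 8407/43590 ≈ 0.19287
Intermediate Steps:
(34907 + z(-163, 111))/(49511 + H) = (34907 - 163*111)/(49511 + 37669) = (34907 - 18093)/87180 = 16814*(1/87180) = 8407/43590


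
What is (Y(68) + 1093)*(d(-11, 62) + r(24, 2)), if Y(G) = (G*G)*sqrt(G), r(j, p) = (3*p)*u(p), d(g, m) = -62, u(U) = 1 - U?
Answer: -74324 - 628864*sqrt(17) ≈ -2.6672e+6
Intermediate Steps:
r(j, p) = 3*p*(1 - p) (r(j, p) = (3*p)*(1 - p) = 3*p*(1 - p))
Y(G) = G**(5/2) (Y(G) = G**2*sqrt(G) = G**(5/2))
(Y(68) + 1093)*(d(-11, 62) + r(24, 2)) = (68**(5/2) + 1093)*(-62 + 3*2*(1 - 1*2)) = (9248*sqrt(17) + 1093)*(-62 + 3*2*(1 - 2)) = (1093 + 9248*sqrt(17))*(-62 + 3*2*(-1)) = (1093 + 9248*sqrt(17))*(-62 - 6) = (1093 + 9248*sqrt(17))*(-68) = -74324 - 628864*sqrt(17)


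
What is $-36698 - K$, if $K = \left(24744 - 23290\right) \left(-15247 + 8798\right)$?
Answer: $9340148$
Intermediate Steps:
$K = -9376846$ ($K = 1454 \left(-6449\right) = -9376846$)
$-36698 - K = -36698 - -9376846 = -36698 + 9376846 = 9340148$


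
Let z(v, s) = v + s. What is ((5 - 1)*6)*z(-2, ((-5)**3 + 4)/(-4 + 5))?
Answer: -2952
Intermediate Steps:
z(v, s) = s + v
((5 - 1)*6)*z(-2, ((-5)**3 + 4)/(-4 + 5)) = ((5 - 1)*6)*(((-5)**3 + 4)/(-4 + 5) - 2) = (4*6)*((-125 + 4)/1 - 2) = 24*(-121*1 - 2) = 24*(-121 - 2) = 24*(-123) = -2952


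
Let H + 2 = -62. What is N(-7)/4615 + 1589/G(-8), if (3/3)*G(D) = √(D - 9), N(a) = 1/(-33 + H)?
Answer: -1/447655 - 1589*I*√17/17 ≈ -2.2339e-6 - 385.39*I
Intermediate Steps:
H = -64 (H = -2 - 62 = -64)
N(a) = -1/97 (N(a) = 1/(-33 - 64) = 1/(-97) = -1/97)
G(D) = √(-9 + D) (G(D) = √(D - 9) = √(-9 + D))
N(-7)/4615 + 1589/G(-8) = -1/97/4615 + 1589/(√(-9 - 8)) = -1/97*1/4615 + 1589/(√(-17)) = -1/447655 + 1589/((I*√17)) = -1/447655 + 1589*(-I*√17/17) = -1/447655 - 1589*I*√17/17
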